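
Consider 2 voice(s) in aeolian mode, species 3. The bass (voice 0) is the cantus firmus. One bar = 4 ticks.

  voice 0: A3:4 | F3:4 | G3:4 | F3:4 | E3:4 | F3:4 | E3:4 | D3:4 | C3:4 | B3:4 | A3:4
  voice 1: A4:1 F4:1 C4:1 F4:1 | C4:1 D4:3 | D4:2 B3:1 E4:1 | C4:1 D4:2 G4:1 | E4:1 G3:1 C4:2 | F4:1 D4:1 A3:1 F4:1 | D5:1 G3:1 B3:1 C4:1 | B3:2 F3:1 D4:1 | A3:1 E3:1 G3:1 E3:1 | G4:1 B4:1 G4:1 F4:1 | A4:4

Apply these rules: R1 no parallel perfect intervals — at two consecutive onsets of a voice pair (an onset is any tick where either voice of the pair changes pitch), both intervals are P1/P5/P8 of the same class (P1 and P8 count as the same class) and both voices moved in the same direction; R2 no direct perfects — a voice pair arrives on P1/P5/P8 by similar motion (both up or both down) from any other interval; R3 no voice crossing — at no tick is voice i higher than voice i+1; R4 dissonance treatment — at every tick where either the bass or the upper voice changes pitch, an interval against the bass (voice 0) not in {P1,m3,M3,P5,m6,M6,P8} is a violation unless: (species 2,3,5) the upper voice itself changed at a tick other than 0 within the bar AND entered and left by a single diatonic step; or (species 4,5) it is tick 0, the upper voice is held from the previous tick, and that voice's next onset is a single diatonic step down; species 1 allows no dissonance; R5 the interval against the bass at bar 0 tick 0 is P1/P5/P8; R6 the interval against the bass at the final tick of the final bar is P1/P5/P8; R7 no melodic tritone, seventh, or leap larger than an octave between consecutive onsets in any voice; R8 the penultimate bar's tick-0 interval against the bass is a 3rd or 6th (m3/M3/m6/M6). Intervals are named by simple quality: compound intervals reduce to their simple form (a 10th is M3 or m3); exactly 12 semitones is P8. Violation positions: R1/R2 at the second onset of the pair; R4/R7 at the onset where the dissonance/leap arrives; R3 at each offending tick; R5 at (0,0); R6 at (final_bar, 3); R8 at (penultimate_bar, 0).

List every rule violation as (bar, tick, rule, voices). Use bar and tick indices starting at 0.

bar 0: v0=A3 v1=A4 downbeat P8
bar 1: v0=F3 v1=C4 downbeat P5
bar 2: v0=G3 v1=D4 downbeat P5
bar 3: v0=F3 v1=C4 downbeat P5
bar 4: v0=E3 v1=E4 downbeat P8
bar 5: v0=F3 v1=F4 downbeat P8
bar 6: v0=E3 v1=D5 downbeat m7
bar 7: v0=D3 v1=B3 downbeat M6
bar 8: v0=C3 v1=A3 downbeat M6
bar 9: v0=B3 v1=G4 downbeat m6
bar 10: v0=A3 v1=A4 downbeat P8
  -> R2 @ bar 1 tick 0 v(0, 1): A3/F4 m6 -> F3/C4 P5 similar
  -> R2 @ bar 3 tick 0 v(0, 1): G3/E4 M6 -> F3/C4 P5 similar
  -> R4 @ bar 3 tick 3 v(0, 1): F3/G4 M2 untreated
  -> R2 @ bar 4 tick 0 v(0, 1): F3/G4 M2 -> E3/E4 P8 similar
  -> R2 @ bar 5 tick 0 v(0, 1): E3/C4 m6 -> F3/F4 P8 similar
  -> R4 @ bar 6 tick 0 v(0, 1): E3/D5 m7 untreated
  -> R7 @ bar 6 tick 1 v(1,): D5->G3 leap 19st
  -> R7 @ bar 7 tick 2 v(1,): B3->F3 leap 6st
  -> R7 @ bar 9 tick 0 v(0,): C3->B3 leap 11st
  -> R7 @ bar 9 tick 0 v(1,): E3->G4 leap 15st
  -> R4 @ bar 9 tick 3 v(0, 1): B3/F4 TT untreated

(1, 0, R2, (0, 1))
(3, 0, R2, (0, 1))
(3, 3, R4, (0, 1))
(4, 0, R2, (0, 1))
(5, 0, R2, (0, 1))
(6, 0, R4, (0, 1))
(6, 1, R7, (1,))
(7, 2, R7, (1,))
(9, 0, R7, (0,))
(9, 0, R7, (1,))
(9, 3, R4, (0, 1))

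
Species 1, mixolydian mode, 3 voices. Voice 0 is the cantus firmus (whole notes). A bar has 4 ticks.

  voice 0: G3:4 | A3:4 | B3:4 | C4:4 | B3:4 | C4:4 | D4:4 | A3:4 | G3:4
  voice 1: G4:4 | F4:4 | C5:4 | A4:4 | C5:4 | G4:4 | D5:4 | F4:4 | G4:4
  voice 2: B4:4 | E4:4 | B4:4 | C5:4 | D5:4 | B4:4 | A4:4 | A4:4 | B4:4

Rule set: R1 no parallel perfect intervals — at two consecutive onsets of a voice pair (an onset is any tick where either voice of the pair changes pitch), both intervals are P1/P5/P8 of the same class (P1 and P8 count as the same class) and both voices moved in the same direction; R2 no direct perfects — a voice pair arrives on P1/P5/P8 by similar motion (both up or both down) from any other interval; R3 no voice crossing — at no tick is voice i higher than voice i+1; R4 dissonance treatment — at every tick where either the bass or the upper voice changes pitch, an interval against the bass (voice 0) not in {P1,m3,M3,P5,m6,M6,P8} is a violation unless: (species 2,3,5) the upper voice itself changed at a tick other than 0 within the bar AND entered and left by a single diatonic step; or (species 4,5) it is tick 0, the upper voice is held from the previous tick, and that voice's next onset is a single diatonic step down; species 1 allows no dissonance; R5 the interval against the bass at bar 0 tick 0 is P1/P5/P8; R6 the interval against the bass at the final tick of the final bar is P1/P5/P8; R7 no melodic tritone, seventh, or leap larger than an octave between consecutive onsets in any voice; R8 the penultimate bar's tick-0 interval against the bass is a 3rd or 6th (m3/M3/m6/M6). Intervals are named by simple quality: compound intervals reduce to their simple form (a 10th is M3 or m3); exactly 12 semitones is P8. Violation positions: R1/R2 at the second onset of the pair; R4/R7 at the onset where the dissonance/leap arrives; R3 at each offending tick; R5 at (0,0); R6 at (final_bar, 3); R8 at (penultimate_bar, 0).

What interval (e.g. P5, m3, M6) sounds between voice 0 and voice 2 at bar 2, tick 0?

P8

voice 0=B3 voice 2=B4 -> P8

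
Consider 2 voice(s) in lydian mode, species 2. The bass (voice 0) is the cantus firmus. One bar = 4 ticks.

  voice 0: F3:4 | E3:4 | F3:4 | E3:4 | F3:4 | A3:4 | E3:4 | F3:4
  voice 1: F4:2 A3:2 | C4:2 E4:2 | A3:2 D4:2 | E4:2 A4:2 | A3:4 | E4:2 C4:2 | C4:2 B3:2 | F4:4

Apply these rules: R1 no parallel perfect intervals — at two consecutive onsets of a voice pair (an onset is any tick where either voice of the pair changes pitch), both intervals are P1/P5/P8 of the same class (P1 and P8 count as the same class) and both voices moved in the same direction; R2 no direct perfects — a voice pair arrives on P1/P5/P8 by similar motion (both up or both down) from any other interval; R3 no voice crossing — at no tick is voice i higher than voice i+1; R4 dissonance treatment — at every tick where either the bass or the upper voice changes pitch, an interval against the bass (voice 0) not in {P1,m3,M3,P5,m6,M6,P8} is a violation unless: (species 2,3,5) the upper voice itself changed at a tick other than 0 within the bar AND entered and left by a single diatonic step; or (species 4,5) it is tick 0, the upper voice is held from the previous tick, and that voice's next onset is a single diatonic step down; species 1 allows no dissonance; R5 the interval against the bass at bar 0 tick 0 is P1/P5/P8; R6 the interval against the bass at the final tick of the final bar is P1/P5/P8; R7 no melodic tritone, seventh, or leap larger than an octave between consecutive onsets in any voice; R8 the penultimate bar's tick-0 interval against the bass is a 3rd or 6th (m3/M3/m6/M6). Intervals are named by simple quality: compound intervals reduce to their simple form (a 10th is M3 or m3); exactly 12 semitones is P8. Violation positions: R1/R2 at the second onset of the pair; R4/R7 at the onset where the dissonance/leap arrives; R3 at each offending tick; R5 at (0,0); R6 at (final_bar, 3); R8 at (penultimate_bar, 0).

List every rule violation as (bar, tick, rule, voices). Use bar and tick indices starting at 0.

bar 0: v0=F3 v1=F4 downbeat P8
bar 1: v0=E3 v1=C4 downbeat m6
bar 2: v0=F3 v1=A3 downbeat M3
bar 3: v0=E3 v1=E4 downbeat P8
bar 4: v0=F3 v1=A3 downbeat M3
bar 5: v0=A3 v1=E4 downbeat P5
bar 6: v0=E3 v1=C4 downbeat m6
bar 7: v0=F3 v1=F4 downbeat P8
  -> R4 @ bar 3 tick 2 v(0, 1): E3/A4 P4 untreated
  -> R2 @ bar 5 tick 0 v(0, 1): F3/A3 M3 -> A3/E4 P5 similar
  -> R2 @ bar 7 tick 0 v(0, 1): E3/B3 P5 -> F3/F4 P8 similar
  -> R7 @ bar 7 tick 0 v(1,): B3->F4 leap 6st

(3, 2, R4, (0, 1))
(5, 0, R2, (0, 1))
(7, 0, R2, (0, 1))
(7, 0, R7, (1,))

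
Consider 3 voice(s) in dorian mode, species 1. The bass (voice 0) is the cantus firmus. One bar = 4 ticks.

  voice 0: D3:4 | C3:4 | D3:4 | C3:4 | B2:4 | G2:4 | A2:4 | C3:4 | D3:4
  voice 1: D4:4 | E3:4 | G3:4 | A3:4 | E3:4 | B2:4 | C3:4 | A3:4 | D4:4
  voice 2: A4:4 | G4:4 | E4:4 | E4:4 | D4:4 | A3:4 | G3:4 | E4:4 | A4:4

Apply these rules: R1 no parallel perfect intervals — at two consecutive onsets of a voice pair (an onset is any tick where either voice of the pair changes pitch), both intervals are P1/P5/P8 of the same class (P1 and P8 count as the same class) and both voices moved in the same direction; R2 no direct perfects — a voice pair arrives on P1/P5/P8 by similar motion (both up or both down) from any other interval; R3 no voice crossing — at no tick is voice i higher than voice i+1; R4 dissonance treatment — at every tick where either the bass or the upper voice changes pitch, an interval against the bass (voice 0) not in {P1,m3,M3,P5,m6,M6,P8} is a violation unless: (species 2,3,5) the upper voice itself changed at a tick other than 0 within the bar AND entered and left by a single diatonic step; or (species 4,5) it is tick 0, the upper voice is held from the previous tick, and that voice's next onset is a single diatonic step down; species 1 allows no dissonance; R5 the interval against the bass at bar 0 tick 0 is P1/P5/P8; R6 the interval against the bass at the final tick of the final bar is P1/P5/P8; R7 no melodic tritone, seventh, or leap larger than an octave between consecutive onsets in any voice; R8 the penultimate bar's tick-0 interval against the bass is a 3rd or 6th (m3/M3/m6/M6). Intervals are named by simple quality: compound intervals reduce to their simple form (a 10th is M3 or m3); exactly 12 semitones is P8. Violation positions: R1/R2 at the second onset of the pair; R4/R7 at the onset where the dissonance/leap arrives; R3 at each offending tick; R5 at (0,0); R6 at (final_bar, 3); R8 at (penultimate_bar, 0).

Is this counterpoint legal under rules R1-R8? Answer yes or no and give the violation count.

No (11 violations)

bar 0: v0=D3 v1=D4 v2=A4 (P5)
bar 1: v0=C3 v1=E3 v2=G4 (P5)
bar 2: v0=D3 v1=G3 v2=E4 (M2)
bar 3: v0=C3 v1=A3 v2=E4 (M3)
bar 4: v0=B2 v1=E3 v2=D4 (m3)
bar 5: v0=G2 v1=B2 v2=A3 (M2)
bar 6: v0=A2 v1=C3 v2=G3 (m7)
bar 7: v0=C3 v1=A3 v2=E4 (M3)
bar 8: v0=D3 v1=D4 v2=A4 (P5)
  R1 @ bar1.0: D3/A4 P5 -> C3/G4 P5 similar
  R7 @ bar1.0: D4->E3 leap 10st
  R4 @ bar2.0: D3/G3 P4 untreated
  R4 @ bar2.0: D3/E4 M2 untreated
  R4 @ bar4.0: B2/E3 P4 untreated
  R4 @ bar5.0: G2/A3 M2 untreated
  R4 @ bar6.0: A2/G3 m7 untreated
  R1 @ bar7.0: C3/G3 P5 -> A3/E4 P5 similar
  R1 @ bar8.0: A3/E4 P5 -> D4/A4 P5 similar
  R2 @ bar8.0: C3/A3 M6 -> D3/D4 P8 similar
  R2 @ bar8.0: C3/E4 M3 -> D3/A4 P5 similar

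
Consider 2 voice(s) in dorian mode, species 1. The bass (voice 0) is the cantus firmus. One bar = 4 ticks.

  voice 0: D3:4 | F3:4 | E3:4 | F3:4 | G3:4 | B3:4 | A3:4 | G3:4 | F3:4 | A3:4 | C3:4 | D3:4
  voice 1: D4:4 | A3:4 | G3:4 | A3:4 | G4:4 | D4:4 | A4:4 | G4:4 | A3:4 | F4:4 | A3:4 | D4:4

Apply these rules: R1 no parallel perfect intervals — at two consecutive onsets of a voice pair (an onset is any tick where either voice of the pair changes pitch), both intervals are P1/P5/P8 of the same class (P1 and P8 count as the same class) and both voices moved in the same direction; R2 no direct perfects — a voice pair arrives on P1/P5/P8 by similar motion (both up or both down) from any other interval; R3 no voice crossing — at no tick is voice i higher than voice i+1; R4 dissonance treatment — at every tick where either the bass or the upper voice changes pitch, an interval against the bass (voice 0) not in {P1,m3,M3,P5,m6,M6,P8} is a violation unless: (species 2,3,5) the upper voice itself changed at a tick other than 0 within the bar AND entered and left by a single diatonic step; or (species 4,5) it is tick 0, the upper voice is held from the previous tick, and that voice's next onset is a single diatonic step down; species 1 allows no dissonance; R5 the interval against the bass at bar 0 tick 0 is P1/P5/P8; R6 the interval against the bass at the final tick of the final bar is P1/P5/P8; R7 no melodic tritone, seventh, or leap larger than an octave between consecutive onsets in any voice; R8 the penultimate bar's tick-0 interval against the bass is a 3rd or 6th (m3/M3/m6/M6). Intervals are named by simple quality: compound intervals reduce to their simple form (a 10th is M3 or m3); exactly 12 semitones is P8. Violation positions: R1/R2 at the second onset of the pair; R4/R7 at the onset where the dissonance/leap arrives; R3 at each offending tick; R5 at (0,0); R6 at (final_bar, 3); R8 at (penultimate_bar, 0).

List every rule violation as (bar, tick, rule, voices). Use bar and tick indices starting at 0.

(4, 0, R2, (0, 1))
(4, 0, R7, (1,))
(7, 0, R1, (0, 1))
(8, 0, R7, (1,))
(11, 0, R2, (0, 1))

bar 0: v0=D3 v1=D4 downbeat P8
bar 1: v0=F3 v1=A3 downbeat M3
bar 2: v0=E3 v1=G3 downbeat m3
bar 3: v0=F3 v1=A3 downbeat M3
bar 4: v0=G3 v1=G4 downbeat P8
bar 5: v0=B3 v1=D4 downbeat m3
bar 6: v0=A3 v1=A4 downbeat P8
bar 7: v0=G3 v1=G4 downbeat P8
bar 8: v0=F3 v1=A3 downbeat M3
bar 9: v0=A3 v1=F4 downbeat m6
bar 10: v0=C3 v1=A3 downbeat M6
bar 11: v0=D3 v1=D4 downbeat P8
  -> R2 @ bar 4 tick 0 v(0, 1): F3/A3 M3 -> G3/G4 P8 similar
  -> R7 @ bar 4 tick 0 v(1,): A3->G4 leap 10st
  -> R1 @ bar 7 tick 0 v(0, 1): A3/A4 P8 -> G3/G4 P8 similar
  -> R7 @ bar 8 tick 0 v(1,): G4->A3 leap 10st
  -> R2 @ bar 11 tick 0 v(0, 1): C3/A3 M6 -> D3/D4 P8 similar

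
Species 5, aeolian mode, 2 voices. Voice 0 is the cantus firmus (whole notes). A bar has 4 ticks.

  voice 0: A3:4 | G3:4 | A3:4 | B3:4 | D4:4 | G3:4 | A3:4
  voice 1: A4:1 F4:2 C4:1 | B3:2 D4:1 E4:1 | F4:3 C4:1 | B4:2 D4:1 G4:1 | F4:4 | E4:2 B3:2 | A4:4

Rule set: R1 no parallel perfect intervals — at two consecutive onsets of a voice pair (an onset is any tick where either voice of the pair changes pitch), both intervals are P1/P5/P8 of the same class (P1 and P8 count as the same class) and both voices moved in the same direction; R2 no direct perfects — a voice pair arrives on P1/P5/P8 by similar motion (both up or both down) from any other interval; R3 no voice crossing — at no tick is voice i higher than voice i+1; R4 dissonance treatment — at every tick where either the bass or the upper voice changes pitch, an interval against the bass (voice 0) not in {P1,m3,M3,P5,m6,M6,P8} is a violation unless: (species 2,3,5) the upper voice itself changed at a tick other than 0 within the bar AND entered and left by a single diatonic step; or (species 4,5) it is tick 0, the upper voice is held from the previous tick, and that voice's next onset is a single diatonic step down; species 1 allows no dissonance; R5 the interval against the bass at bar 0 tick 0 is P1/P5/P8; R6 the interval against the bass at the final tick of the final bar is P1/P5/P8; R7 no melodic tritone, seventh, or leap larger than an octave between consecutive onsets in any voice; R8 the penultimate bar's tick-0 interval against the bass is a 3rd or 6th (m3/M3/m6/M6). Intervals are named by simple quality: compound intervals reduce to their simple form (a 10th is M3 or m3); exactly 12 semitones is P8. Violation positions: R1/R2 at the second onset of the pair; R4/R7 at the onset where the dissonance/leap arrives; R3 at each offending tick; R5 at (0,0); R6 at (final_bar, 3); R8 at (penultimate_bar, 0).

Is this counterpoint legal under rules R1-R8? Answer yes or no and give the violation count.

No (4 violations)

bar 0: v0=A3 v1=A4 (P8)
bar 1: v0=G3 v1=B3 (M3)
bar 2: v0=A3 v1=F4 (m6)
bar 3: v0=B3 v1=B4 (P8)
bar 4: v0=D4 v1=F4 (m3)
bar 5: v0=G3 v1=E4 (M6)
bar 6: v0=A3 v1=A4 (P8)
  R2 @ bar3.0: A3/C4 m3 -> B3/B4 P8 similar
  R7 @ bar3.0: C4->B4 leap 11st
  R2 @ bar6.0: G3/B3 M3 -> A3/A4 P8 similar
  R7 @ bar6.0: B3->A4 leap 10st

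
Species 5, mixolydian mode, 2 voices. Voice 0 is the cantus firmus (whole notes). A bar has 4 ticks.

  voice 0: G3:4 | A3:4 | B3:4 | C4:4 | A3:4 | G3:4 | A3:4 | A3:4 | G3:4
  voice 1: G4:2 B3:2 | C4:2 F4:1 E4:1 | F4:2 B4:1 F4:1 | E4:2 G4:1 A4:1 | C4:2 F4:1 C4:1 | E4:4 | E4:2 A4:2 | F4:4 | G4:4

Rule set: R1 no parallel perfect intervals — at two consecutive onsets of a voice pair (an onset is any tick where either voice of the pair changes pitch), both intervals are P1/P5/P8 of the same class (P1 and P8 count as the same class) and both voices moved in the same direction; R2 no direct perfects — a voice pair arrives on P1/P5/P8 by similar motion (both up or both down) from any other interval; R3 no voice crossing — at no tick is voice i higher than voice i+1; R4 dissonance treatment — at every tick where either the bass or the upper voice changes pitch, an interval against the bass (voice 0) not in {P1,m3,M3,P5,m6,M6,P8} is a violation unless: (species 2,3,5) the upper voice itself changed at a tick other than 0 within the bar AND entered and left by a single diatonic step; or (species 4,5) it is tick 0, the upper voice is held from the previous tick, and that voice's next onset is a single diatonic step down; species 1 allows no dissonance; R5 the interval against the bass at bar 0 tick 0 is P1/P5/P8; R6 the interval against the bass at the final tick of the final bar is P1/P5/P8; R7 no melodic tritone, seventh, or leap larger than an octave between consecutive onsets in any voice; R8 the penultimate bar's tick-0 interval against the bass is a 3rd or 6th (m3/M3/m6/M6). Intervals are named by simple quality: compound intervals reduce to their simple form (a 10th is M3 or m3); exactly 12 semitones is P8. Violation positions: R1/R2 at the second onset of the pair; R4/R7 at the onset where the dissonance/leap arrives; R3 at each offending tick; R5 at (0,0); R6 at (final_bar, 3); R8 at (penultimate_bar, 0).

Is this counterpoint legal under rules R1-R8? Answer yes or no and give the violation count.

bar 0: v0=G3 v1=G4 (P8)
bar 1: v0=A3 v1=C4 (m3)
bar 2: v0=B3 v1=F4 (TT)
bar 3: v0=C4 v1=E4 (M3)
bar 4: v0=A3 v1=C4 (m3)
bar 5: v0=G3 v1=E4 (M6)
bar 6: v0=A3 v1=E4 (P5)
bar 7: v0=A3 v1=F4 (m6)
bar 8: v0=G3 v1=G4 (P8)
  R4 @ bar2.0: B3/F4 TT untreated
  R7 @ bar2.2: F4->B4 leap 6st
  R4 @ bar2.3: B3/F4 TT untreated
  R7 @ bar2.3: B4->F4 leap 6st

No (4 violations)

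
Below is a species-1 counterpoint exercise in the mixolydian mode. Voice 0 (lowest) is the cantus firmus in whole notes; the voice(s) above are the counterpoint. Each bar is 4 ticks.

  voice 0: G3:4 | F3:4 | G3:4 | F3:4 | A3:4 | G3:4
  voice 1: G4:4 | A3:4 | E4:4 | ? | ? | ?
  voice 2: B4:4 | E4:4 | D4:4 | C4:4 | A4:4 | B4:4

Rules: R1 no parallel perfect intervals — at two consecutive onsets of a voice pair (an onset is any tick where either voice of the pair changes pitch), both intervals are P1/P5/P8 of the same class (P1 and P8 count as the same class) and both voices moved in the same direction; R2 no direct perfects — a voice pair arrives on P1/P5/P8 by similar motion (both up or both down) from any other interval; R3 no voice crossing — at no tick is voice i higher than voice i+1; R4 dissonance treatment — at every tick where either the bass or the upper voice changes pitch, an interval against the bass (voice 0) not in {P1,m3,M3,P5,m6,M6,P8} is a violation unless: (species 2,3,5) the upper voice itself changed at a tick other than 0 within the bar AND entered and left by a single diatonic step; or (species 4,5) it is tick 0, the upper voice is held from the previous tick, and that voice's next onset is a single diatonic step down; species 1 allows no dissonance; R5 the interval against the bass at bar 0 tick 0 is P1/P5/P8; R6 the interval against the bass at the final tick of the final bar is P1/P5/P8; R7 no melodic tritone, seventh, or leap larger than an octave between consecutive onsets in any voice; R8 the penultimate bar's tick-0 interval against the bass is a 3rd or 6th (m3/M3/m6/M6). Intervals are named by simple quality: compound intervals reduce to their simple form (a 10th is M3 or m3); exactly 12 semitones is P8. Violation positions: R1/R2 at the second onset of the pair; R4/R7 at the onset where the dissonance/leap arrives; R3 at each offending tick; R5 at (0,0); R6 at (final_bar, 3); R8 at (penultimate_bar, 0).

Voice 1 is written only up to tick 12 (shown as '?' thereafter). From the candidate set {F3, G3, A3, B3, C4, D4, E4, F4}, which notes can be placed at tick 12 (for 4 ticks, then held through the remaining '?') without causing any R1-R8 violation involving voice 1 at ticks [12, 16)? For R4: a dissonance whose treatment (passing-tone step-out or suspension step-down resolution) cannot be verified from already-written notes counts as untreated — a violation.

F3: violates R2,R7
G3: violates R4
A3: legal
B3: violates R4
C4: violates R2
D4: violates R3
E4: violates R3,R4
F4: violates R3

{A3}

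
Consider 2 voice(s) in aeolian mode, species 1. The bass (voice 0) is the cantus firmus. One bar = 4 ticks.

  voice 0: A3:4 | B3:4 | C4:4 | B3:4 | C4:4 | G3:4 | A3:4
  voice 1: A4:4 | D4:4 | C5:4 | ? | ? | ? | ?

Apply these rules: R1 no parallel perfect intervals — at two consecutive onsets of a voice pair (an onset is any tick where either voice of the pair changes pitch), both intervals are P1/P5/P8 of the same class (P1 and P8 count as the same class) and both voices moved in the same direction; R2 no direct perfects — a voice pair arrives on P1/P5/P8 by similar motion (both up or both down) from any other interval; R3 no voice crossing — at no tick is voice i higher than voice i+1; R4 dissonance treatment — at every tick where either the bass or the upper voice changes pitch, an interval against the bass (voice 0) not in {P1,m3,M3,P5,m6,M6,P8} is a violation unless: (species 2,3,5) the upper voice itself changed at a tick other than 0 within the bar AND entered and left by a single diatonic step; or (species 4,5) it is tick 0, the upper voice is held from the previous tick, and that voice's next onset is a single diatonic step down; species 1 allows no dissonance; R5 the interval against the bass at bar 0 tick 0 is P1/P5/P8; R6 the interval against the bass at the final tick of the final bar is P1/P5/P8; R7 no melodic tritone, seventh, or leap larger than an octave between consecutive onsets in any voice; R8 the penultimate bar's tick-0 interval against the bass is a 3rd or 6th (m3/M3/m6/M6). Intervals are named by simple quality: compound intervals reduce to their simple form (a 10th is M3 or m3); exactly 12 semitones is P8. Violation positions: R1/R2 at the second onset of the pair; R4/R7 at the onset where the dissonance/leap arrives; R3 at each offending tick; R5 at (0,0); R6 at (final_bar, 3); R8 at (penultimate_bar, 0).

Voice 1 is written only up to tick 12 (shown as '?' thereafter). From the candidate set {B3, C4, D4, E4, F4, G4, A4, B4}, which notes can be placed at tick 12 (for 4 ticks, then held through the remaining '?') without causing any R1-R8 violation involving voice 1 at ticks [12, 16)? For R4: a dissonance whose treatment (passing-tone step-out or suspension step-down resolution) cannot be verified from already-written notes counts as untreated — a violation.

B3: violates R1,R7
C4: violates R4
D4: violates R7
E4: violates R4
F4: violates R4
G4: legal
A4: violates R4
B4: violates R1

{G4}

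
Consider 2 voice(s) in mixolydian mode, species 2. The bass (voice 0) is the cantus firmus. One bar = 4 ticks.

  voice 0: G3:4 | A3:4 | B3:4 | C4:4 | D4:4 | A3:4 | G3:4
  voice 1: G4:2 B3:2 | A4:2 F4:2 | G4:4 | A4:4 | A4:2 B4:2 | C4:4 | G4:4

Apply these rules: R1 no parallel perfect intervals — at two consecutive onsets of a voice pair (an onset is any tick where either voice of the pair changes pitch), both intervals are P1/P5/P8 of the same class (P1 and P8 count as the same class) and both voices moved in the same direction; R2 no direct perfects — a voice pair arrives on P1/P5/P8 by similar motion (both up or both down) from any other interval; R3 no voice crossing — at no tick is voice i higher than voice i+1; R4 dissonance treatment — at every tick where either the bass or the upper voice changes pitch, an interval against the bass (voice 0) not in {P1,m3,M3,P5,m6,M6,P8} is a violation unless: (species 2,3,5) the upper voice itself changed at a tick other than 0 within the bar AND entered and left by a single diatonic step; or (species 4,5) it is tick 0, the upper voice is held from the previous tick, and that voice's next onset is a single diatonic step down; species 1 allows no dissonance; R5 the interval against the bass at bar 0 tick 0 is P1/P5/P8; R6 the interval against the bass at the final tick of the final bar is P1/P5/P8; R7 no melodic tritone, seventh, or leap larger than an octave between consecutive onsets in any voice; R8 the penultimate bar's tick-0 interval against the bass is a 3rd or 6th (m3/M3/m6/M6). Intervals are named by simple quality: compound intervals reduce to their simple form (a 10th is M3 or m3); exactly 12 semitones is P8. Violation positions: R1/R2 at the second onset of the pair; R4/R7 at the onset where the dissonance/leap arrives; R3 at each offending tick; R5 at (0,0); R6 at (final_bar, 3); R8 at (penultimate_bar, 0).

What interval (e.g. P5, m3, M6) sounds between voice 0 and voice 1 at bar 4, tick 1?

P5

voice 0=D4 voice 1=A4 -> P5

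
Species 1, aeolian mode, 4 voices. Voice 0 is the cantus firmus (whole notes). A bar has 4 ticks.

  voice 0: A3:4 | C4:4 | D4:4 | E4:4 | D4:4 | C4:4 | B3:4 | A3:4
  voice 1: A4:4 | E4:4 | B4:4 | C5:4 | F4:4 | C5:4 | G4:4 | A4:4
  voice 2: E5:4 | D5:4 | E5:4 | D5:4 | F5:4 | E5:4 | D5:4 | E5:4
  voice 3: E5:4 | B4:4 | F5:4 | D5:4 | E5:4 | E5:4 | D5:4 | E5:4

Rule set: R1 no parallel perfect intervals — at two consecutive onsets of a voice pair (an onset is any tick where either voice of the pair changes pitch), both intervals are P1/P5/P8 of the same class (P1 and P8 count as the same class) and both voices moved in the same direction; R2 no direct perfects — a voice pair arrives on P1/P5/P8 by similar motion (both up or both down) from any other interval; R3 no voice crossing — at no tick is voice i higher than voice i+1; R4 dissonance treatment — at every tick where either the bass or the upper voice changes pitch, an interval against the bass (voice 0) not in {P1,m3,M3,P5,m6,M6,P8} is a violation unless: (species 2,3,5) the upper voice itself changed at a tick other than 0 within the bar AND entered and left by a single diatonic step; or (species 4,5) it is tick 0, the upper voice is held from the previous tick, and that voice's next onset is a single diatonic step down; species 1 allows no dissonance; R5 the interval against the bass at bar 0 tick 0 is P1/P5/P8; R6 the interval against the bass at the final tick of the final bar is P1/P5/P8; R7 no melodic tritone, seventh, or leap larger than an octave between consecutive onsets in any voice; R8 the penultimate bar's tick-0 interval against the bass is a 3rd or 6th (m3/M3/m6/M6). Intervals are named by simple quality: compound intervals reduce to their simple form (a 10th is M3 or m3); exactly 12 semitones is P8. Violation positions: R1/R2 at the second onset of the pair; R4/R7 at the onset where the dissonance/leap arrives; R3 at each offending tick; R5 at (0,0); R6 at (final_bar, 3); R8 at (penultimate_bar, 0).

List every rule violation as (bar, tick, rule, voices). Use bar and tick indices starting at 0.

(1, 0, R1, (1, 3))
(1, 0, R3, (2, 3))
(1, 0, R4, (0, 2))
(1, 0, R4, (0, 3))
(1, 1, R3, (2, 3))
(1, 2, R3, (2, 3))
(1, 3, R3, (2, 3))
(2, 0, R4, (0, 2))
(2, 0, R7, (3,))
(3, 0, R2, (2, 3))
(3, 0, R4, (0, 2))
(3, 0, R4, (0, 3))
(4, 0, R3, (2, 3))
(4, 0, R4, (0, 3))
(4, 1, R3, (2, 3))
(4, 2, R3, (2, 3))
(4, 3, R3, (2, 3))
(6, 0, R1, (2, 3))
(6, 0, R2, (1, 2))
(6, 0, R2, (1, 3))
(7, 0, R1, (1, 2))
(7, 0, R1, (1, 3))
(7, 0, R1, (2, 3))

bar 0: v0=A3 v1=A4 v2=E5 v3=E5 downbeat P5
bar 1: v0=C4 v1=E4 v2=D5 v3=B4 downbeat M7
bar 2: v0=D4 v1=B4 v2=E5 v3=F5 downbeat m3
bar 3: v0=E4 v1=C5 v2=D5 v3=D5 downbeat m7
bar 4: v0=D4 v1=F4 v2=F5 v3=E5 downbeat M2
bar 5: v0=C4 v1=C5 v2=E5 v3=E5 downbeat M3
bar 6: v0=B3 v1=G4 v2=D5 v3=D5 downbeat m3
bar 7: v0=A3 v1=A4 v2=E5 v3=E5 downbeat P5
  -> R1 @ bar 1 tick 0 v(1, 3): A4/E5 P5 -> E4/B4 P5 similar
  -> R3 @ bar 1 tick 0 v(2, 3): D5 above B4
  -> R4 @ bar 1 tick 0 v(0, 2): C4/D5 M2 untreated
  -> R4 @ bar 1 tick 0 v(0, 3): C4/B4 M7 untreated
  -> R3 @ bar 1 tick 1 v(2, 3): D5 above B4
  -> R3 @ bar 1 tick 2 v(2, 3): D5 above B4
  -> R3 @ bar 1 tick 3 v(2, 3): D5 above B4
  -> R4 @ bar 2 tick 0 v(0, 2): D4/E5 M2 untreated
  -> R7 @ bar 2 tick 0 v(3,): B4->F5 leap 6st
  -> R2 @ bar 3 tick 0 v(2, 3): E5/F5 m2 -> D5/D5 P1 similar
  -> R4 @ bar 3 tick 0 v(0, 2): E4/D5 m7 untreated
  -> R4 @ bar 3 tick 0 v(0, 3): E4/D5 m7 untreated
  -> R3 @ bar 4 tick 0 v(2, 3): F5 above E5
  -> R4 @ bar 4 tick 0 v(0, 3): D4/E5 M2 untreated
  -> R3 @ bar 4 tick 1 v(2, 3): F5 above E5
  -> R3 @ bar 4 tick 2 v(2, 3): F5 above E5
  -> R3 @ bar 4 tick 3 v(2, 3): F5 above E5
  -> R1 @ bar 6 tick 0 v(2, 3): E5/E5 P1 -> D5/D5 P1 similar
  -> R2 @ bar 6 tick 0 v(1, 2): C5/E5 M3 -> G4/D5 P5 similar
  -> R2 @ bar 6 tick 0 v(1, 3): C5/E5 M3 -> G4/D5 P5 similar
  -> R1 @ bar 7 tick 0 v(1, 2): G4/D5 P5 -> A4/E5 P5 similar
  -> R1 @ bar 7 tick 0 v(1, 3): G4/D5 P5 -> A4/E5 P5 similar
  -> R1 @ bar 7 tick 0 v(2, 3): D5/D5 P1 -> E5/E5 P1 similar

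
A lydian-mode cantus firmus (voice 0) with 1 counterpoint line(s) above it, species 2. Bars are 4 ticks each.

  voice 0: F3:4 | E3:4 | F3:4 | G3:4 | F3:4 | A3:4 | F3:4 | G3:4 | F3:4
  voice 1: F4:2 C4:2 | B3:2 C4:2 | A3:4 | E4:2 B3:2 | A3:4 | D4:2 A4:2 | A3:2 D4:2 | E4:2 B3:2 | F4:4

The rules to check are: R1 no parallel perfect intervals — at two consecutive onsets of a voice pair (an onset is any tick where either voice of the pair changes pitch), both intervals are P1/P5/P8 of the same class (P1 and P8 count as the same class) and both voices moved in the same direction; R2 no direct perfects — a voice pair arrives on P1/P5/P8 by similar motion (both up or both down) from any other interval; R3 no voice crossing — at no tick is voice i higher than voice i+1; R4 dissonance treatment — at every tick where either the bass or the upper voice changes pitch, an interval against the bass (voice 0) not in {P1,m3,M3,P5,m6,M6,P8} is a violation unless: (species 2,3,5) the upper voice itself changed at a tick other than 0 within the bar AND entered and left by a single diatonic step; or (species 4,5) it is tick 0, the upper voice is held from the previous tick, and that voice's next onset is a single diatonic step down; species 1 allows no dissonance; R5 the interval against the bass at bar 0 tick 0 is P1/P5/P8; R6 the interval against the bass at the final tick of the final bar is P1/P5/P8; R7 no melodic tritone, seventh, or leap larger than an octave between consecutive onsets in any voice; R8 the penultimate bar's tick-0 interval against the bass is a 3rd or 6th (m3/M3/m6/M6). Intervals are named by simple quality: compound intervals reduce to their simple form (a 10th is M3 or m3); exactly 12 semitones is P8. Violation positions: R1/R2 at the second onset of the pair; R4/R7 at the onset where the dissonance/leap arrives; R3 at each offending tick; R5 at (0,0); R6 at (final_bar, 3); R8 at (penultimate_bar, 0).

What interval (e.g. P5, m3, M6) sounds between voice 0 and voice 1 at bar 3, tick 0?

M6

voice 0=G3 voice 1=E4 -> M6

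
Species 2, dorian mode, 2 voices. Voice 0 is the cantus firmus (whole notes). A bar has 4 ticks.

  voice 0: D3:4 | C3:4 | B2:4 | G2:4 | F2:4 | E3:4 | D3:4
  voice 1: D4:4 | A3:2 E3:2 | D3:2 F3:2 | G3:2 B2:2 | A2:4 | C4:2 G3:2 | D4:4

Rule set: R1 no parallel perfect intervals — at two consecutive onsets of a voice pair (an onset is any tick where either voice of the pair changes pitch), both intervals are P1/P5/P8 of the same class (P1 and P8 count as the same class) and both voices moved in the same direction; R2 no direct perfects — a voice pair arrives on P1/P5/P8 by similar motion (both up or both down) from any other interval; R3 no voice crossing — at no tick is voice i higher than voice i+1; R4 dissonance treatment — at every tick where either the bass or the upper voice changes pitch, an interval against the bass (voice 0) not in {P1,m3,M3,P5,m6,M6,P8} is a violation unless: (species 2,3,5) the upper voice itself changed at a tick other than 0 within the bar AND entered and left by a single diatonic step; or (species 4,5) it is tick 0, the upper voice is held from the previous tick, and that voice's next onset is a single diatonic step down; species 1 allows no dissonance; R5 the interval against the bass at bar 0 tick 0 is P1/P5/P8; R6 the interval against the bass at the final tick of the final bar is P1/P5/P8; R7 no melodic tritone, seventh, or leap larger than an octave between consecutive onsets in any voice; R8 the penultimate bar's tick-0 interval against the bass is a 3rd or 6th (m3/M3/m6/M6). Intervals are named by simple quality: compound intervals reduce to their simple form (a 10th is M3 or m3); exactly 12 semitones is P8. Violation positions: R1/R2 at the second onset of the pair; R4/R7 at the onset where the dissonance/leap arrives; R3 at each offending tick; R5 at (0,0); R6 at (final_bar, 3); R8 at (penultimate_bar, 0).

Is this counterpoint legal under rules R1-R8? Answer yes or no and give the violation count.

bar 0: v0=D3 v1=D4 (P8)
bar 1: v0=C3 v1=A3 (M6)
bar 2: v0=B2 v1=D3 (m3)
bar 3: v0=G2 v1=G3 (P8)
bar 4: v0=F2 v1=A2 (M3)
bar 5: v0=E3 v1=C4 (m6)
bar 6: v0=D3 v1=D4 (P8)
  R4 @ bar2.2: B2/F3 TT untreated
  R7 @ bar5.0: F2->E3 leap 11st
  R7 @ bar5.0: A2->C4 leap 15st

No (3 violations)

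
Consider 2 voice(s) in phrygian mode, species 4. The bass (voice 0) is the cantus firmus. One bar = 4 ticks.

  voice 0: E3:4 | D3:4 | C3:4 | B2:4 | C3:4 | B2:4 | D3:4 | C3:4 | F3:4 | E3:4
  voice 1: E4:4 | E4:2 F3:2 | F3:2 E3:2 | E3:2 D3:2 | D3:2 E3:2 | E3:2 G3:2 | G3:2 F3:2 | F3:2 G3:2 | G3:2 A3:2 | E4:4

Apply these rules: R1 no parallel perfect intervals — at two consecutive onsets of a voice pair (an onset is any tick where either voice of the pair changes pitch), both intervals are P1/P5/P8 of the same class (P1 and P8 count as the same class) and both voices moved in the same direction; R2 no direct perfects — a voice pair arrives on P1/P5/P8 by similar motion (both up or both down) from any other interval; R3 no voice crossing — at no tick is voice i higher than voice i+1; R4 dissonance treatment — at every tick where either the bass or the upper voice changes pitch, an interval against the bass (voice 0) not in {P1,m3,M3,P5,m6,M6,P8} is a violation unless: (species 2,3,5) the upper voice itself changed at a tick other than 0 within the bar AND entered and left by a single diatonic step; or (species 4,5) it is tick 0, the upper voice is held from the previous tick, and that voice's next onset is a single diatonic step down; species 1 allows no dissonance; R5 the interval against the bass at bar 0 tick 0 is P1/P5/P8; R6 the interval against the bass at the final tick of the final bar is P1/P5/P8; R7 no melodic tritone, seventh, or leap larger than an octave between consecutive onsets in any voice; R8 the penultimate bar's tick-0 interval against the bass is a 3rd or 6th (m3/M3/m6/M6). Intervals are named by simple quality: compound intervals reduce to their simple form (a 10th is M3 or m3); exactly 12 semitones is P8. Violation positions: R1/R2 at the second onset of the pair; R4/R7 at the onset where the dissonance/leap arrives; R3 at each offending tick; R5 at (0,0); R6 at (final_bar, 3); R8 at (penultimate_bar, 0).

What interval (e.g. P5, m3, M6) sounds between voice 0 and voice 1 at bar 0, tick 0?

P8

voice 0=E3 voice 1=E4 -> P8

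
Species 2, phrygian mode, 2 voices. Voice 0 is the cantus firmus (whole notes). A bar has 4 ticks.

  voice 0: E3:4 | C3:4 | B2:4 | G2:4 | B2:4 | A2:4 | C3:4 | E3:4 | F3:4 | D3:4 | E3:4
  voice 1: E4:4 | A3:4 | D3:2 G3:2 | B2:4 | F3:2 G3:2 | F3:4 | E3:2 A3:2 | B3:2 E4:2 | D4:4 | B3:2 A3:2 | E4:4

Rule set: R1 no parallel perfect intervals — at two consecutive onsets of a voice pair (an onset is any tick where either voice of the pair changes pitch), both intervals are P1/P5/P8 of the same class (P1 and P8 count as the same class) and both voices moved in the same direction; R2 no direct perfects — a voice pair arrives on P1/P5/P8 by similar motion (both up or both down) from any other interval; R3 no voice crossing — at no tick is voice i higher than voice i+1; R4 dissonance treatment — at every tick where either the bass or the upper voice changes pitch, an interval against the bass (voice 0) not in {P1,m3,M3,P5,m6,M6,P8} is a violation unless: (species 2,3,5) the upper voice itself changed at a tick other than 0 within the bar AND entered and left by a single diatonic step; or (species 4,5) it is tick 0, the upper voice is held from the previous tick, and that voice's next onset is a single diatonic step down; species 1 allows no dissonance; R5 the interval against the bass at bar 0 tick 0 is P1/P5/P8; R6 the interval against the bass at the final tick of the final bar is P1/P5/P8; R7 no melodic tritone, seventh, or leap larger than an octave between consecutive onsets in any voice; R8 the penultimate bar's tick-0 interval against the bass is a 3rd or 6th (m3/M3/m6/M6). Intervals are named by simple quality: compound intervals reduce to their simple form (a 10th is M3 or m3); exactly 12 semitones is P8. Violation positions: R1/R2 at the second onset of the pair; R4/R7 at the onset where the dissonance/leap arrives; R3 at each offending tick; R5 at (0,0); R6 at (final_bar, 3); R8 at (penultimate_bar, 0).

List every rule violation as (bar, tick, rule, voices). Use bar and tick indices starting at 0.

(4, 0, R4, (0, 1))
(4, 0, R7, (1,))
(7, 0, R2, (0, 1))
(10, 0, R2, (0, 1))

bar 0: v0=E3 v1=E4 downbeat P8
bar 1: v0=C3 v1=A3 downbeat M6
bar 2: v0=B2 v1=D3 downbeat m3
bar 3: v0=G2 v1=B2 downbeat M3
bar 4: v0=B2 v1=F3 downbeat TT
bar 5: v0=A2 v1=F3 downbeat m6
bar 6: v0=C3 v1=E3 downbeat M3
bar 7: v0=E3 v1=B3 downbeat P5
bar 8: v0=F3 v1=D4 downbeat M6
bar 9: v0=D3 v1=B3 downbeat M6
bar 10: v0=E3 v1=E4 downbeat P8
  -> R4 @ bar 4 tick 0 v(0, 1): B2/F3 TT untreated
  -> R7 @ bar 4 tick 0 v(1,): B2->F3 leap 6st
  -> R2 @ bar 7 tick 0 v(0, 1): C3/A3 M6 -> E3/B3 P5 similar
  -> R2 @ bar 10 tick 0 v(0, 1): D3/A3 P5 -> E3/E4 P8 similar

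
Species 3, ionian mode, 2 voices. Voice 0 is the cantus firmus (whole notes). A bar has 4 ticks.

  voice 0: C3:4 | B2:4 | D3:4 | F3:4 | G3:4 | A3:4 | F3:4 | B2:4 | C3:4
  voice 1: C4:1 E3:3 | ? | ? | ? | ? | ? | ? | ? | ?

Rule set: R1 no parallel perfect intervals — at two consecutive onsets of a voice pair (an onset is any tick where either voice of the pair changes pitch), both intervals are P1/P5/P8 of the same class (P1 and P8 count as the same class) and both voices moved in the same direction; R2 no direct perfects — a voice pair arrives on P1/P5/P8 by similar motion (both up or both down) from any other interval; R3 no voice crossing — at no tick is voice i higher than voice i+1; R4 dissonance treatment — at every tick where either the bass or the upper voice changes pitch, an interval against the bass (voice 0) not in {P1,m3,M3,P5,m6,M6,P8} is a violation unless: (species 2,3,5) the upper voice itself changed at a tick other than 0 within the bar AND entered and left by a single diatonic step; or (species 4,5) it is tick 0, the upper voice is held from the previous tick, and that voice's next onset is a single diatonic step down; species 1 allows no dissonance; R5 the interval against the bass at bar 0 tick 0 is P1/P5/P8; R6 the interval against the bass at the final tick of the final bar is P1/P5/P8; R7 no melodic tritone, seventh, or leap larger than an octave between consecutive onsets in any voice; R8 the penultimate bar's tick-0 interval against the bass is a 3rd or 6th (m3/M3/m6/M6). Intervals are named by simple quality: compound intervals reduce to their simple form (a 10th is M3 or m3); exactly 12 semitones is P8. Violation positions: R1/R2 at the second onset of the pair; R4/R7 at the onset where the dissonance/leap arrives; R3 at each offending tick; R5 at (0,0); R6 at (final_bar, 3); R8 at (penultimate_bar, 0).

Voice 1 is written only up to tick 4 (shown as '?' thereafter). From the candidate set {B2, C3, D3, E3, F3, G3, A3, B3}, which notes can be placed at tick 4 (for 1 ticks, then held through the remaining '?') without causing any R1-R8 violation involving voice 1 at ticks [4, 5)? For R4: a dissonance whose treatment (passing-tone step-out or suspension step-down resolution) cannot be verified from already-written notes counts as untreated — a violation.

B2: violates R2
C3: violates R4
D3: legal
E3: violates R4
F3: violates R4
G3: legal
A3: violates R4
B3: legal

{B3, D3, G3}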